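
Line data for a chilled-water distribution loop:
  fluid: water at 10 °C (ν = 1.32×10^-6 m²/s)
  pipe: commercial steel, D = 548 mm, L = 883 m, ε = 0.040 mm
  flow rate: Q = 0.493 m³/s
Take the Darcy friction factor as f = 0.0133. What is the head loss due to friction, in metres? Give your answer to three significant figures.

h_f ≈ 4.77 m

V = 4Q/(πD²) = 4·0.493/(π·0.548²) = 2.090 m/s
h_f = f(L/D)V²/(2g) = 0.01330·(883/0.548)·2.090²/(2·9.81) = 4.772 m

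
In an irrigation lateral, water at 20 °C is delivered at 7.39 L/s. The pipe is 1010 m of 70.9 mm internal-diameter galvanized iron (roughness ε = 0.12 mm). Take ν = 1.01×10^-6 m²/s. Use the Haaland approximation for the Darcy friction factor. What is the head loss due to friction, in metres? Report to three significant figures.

h_f ≈ 60.4 m

V = 4Q/(πD²) = 4·0.00739/(π·0.0709²) = 1.872 m/s
Re = VD/ν = 1.872·0.0709/1.01×10^-6 = 1.31×10^5 → turbulent
ε/D = 0.12/70.9 = 0.00169
Haaland: f = 0.02376
h_f = f(L/D)V²/(2g) = 0.02376·(1010/0.0709)·1.872²/(2·9.81) = 60.45 m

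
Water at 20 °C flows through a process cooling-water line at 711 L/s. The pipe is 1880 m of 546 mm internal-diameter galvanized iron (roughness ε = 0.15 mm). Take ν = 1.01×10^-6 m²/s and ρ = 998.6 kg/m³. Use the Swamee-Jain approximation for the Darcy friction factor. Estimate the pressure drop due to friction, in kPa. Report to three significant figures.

V = 4Q/(πD²) = 4·0.711/(π·0.546²) = 3.037 m/s
Re = VD/ν = 3.037·0.546/1.01×10^-6 = 1.64×10^6 → turbulent
ε/D = 0.15/546 = 2.75×10^-4
Swamee-Jain: f = 0.01523
h_f = f(L/D)V²/(2g) = 0.01523·(1880/0.546)·3.037²/(2·9.81) = 24.65 m
Δp = ρg·h_f = 998.6·9.81·24.65 = 241.5 kPa

Δp ≈ 241 kPa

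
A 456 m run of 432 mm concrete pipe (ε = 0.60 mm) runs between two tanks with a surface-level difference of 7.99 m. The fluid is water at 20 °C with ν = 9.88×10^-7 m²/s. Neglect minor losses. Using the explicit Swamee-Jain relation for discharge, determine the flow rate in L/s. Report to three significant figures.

Q ≈ 385 L/s

Swamee-Jain (Type II): Q = -0.965·√(gD⁵h_f/L)·ln[ε/(3.7D) + √(3.17ν²L/(gD³h_f))]
√(gD⁵h_f/L) = √(9.81·0.432⁵·7.99/456) = 0.05086
ε/(3.7D) = 3.75×10^-4; √(3.17ν²L/(gD³h_f)) = 1.49×10^-5
Q = -0.965·0.05086·ln(3.903×10^-4) = 0.3852 m³/s
Check: V = 2.63 m/s, Re = 1.15×10^6, f = 0.02159, h_f = 8.02 m ≈ 7.99 m ✓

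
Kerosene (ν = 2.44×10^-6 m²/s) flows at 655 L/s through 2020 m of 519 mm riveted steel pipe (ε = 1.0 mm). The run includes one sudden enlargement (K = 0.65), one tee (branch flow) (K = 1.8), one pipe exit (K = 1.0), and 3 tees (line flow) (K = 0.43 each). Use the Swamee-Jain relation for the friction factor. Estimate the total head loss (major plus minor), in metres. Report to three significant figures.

V = 4Q/(πD²) = 3.096 m/s; V²/2g = 0.4886 m
Re = 6.59×10^5, ε/D = 0.00193 → f = 0.02357 (Swamee-Jain)
Major: h_f = f(L/D)·V²/2g = 0.02357·3892·0.4886 = 44.83 m
Minor: ΣK = 4.74; h_m = ΣK·V²/2g = 2.316 m
Total H_L = 44.83 + 2.316 = 47.15 m

H_L ≈ 47.1 m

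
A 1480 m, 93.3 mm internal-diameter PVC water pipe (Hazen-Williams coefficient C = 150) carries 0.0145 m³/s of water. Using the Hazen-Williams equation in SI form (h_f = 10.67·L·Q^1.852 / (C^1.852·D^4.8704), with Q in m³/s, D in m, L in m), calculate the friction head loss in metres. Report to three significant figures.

h_f = 10.67·1480·0.0145^1.852 / (150^1.852·0.0933^4.8704) = 60.29 m

h_f ≈ 60.3 m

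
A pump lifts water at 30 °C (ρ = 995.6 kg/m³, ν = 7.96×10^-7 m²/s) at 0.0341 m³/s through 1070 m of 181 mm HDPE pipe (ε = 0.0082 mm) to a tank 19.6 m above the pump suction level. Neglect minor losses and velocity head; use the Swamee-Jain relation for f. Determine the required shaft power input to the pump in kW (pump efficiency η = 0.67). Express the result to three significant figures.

V = 4Q/(πD²) = 1.325 m/s; Re = 3.01×10^5; ε/D = 4.53×10^-5; f = 0.01487
h_f = f(L/D)V²/2g = 7.872 m
Total head H = z + h_f = 19.6 + 7.872 = 27.47 m
P_hyd = ρgQH = 995.6·9.81·0.0341·27.47 = 9.149 kW
P_shaft = P_hyd/η = 9.149/0.67 = 13.66 kW

P_shaft ≈ 13.7 kW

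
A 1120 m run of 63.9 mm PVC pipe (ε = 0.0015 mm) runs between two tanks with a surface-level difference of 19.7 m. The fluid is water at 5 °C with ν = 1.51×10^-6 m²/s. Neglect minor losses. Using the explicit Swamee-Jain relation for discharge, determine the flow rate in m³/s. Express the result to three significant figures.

Q ≈ 0.00323 m³/s

Swamee-Jain (Type II): Q = -0.965·√(gD⁵h_f/L)·ln[ε/(3.7D) + √(3.17ν²L/(gD³h_f))]
√(gD⁵h_f/L) = √(9.81·0.0639⁵·19.7/1120) = 4.288×10^-4
ε/(3.7D) = 6.34×10^-6; √(3.17ν²L/(gD³h_f)) = 4.01×10^-4
Q = -0.965·4.288×10^-4·ln(4.070×10^-4) = 0.003230 m³/s
Check: V = 1.01 m/s, Re = 4.26×10^4, f = 0.02162, h_f = 19.6 m ≈ 19.7 m ✓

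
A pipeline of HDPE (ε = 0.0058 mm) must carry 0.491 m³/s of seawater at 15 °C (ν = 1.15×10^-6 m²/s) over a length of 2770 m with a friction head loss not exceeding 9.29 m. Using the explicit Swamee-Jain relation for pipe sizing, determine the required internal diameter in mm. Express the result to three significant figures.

Swamee-Jain (Type III): D = 0.66·[ε^1.25·(LQ²/(gh_f))^4.75 + ν·Q^9.4·(L/(gh_f))^5.2]^0.04
LQ²/(gh_f) = 7.328; L/(gh_f) = 30.39
Term 1 = ε^1.25·(…)^4.75 = 0.00365; Term 2 = ν·Q^9.4·(…)^5.2 = 0.0737
D = 0.66·(0.00365 + 0.0737)^0.04 = 0.5958 m = 596 mm
Check: V = 1.76 m/s, Re = 9.12×10^5, f = 0.01201, h_f = 8.83 m ≈ 9.29 m ✓

D ≈ 596 mm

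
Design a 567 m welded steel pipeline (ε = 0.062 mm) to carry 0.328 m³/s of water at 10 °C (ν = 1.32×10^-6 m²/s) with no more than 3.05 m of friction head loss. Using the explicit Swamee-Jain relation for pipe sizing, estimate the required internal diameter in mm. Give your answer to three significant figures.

D ≈ 479 mm

Swamee-Jain (Type III): D = 0.66·[ε^1.25·(LQ²/(gh_f))^4.75 + ν·Q^9.4·(L/(gh_f))^5.2]^0.04
LQ²/(gh_f) = 2.039; L/(gh_f) = 18.95
Term 1 = ε^1.25·(…)^4.75 = 1.62×10^-4; Term 2 = ν·Q^9.4·(…)^5.2 = 1.63×10^-4
D = 0.66·(1.62×10^-4 + 1.63×10^-4)^0.04 = 0.4787 m = 479 mm
Check: V = 1.82 m/s, Re = 6.61×10^5, f = 0.01440, h_f = 2.89 m ≈ 3.05 m ✓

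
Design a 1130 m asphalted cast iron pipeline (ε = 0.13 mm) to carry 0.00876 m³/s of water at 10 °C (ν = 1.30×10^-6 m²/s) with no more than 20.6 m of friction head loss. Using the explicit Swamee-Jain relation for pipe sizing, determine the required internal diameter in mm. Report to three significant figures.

Swamee-Jain (Type III): D = 0.66·[ε^1.25·(LQ²/(gh_f))^4.75 + ν·Q^9.4·(L/(gh_f))^5.2]^0.04
LQ²/(gh_f) = 4.291×10^-4; L/(gh_f) = 5.592
Term 1 = ε^1.25·(…)^4.75 = 1.40×10^-21; Term 2 = ν·Q^9.4·(…)^5.2 = 4.58×10^-22
D = 0.66·(1.40×10^-21 + 4.58×10^-22)^0.04 = 0.09780 m = 97.8 mm
Check: V = 1.17 m/s, Re = 8.77×10^4, f = 0.02368, h_f = 19.0 m ≈ 20.6 m ✓

D ≈ 97.8 mm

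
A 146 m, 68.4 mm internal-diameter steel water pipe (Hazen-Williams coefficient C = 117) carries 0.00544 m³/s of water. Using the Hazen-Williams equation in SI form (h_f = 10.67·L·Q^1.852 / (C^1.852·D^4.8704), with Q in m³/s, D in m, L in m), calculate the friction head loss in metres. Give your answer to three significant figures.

h_f = 10.67·146·0.00544^1.852 / (117^1.852·0.0684^4.8704) = 6.955 m

h_f ≈ 6.96 m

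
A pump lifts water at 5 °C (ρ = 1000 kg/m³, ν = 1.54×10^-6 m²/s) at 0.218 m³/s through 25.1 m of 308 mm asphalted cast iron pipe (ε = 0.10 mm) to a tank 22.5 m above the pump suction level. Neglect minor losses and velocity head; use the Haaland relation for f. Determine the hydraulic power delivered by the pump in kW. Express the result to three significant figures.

V = 4Q/(πD²) = 2.926 m/s; Re = 5.85×10^5; ε/D = 3.25×10^-4; f = 0.01620
h_f = f(L/D)V²/2g = 0.5761 m
Total head H = z + h_f = 22.5 + 0.5761 = 23.08 m
P_hyd = ρgQH = 1000·9.81·0.218·23.08 = 49.35 kW

P_hyd ≈ 49.4 kW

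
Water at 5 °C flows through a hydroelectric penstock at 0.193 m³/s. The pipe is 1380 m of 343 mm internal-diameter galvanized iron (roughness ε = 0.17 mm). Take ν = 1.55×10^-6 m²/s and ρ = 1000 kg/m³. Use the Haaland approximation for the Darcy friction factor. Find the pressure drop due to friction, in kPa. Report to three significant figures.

Δp ≈ 155 kPa

V = 4Q/(πD²) = 4·0.193/(π·0.343²) = 2.089 m/s
Re = VD/ν = 2.089·0.343/1.55×10^-6 = 4.62×10^5 → turbulent
ε/D = 0.17/343 = 4.96×10^-4
Haaland: f = 0.01761
h_f = f(L/D)V²/(2g) = 0.01761·(1380/0.343)·2.089²/(2·9.81) = 15.76 m
Δp = ρg·h_f = 1000·9.81·15.76 = 154.6 kPa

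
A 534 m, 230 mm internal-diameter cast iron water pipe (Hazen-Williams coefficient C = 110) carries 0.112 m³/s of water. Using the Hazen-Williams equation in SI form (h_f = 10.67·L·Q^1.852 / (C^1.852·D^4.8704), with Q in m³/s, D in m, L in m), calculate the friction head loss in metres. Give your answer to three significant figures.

h_f ≈ 21.0 m

h_f = 10.67·534·0.112^1.852 / (110^1.852·0.230^4.8704) = 21.03 m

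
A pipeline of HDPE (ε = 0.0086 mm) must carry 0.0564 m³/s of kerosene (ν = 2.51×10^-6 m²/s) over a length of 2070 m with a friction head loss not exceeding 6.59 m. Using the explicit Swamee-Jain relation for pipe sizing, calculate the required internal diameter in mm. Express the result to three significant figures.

D ≈ 275 mm

Swamee-Jain (Type III): D = 0.66·[ε^1.25·(LQ²/(gh_f))^4.75 + ν·Q^9.4·(L/(gh_f))^5.2]^0.04
LQ²/(gh_f) = 0.1019; L/(gh_f) = 32.02
Term 1 = ε^1.25·(…)^4.75 = 9.04×10^-12; Term 2 = ν·Q^9.4·(…)^5.2 = 3.09×10^-10
D = 0.66·(9.04×10^-12 + 3.09×10^-10)^0.04 = 0.2752 m = 275 mm
Check: V = 0.948 m/s, Re = 1.04×10^5, f = 0.01791, h_f = 6.17 m ≈ 6.59 m ✓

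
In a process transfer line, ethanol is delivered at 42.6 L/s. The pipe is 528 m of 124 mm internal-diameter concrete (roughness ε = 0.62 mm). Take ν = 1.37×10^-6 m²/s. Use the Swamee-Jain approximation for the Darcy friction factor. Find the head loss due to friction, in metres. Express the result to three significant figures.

V = 4Q/(πD²) = 4·0.0426/(π·0.124²) = 3.528 m/s
Re = VD/ν = 3.528·0.124/1.37×10^-6 = 3.19×10^5 → turbulent
ε/D = 0.62/124 = 0.00500
Swamee-Jain: f = 0.03080
h_f = f(L/D)V²/(2g) = 0.03080·(528/0.124)·3.528²/(2·9.81) = 83.17 m

h_f ≈ 83.2 m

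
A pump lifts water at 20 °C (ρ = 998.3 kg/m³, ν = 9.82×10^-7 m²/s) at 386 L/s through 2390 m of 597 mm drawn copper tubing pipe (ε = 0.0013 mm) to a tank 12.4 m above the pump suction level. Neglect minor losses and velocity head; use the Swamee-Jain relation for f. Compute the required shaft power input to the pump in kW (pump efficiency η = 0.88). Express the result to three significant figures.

P_shaft ≈ 73.3 kW

V = 4Q/(πD²) = 1.379 m/s; Re = 8.38×10^5; ε/D = 2.18×10^-6; f = 0.01201
h_f = f(L/D)V²/2g = 4.659 m
Total head H = z + h_f = 12.4 + 4.659 = 17.06 m
P_hyd = ρgQH = 998.3·9.81·0.386·17.06 = 64.49 kW
P_shaft = P_hyd/η = 64.49/0.88 = 73.28 kW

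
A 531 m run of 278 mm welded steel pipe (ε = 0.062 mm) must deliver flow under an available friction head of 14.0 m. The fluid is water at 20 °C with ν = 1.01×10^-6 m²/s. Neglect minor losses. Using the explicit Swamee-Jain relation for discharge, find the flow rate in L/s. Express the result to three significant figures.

Q ≈ 188 L/s

Swamee-Jain (Type II): Q = -0.965·√(gD⁵h_f/L)·ln[ε/(3.7D) + √(3.17ν²L/(gD³h_f))]
√(gD⁵h_f/L) = √(9.81·0.278⁵·14.0/531) = 0.02072
ε/(3.7D) = 6.03×10^-5; √(3.17ν²L/(gD³h_f)) = 2.41×10^-5
Q = -0.965·0.02072·ln(8.440×10^-5) = 0.1876 m³/s
Check: V = 3.09 m/s, Re = 8.51×10^5, f = 0.01515, h_f = 14.1 m ≈ 14.0 m ✓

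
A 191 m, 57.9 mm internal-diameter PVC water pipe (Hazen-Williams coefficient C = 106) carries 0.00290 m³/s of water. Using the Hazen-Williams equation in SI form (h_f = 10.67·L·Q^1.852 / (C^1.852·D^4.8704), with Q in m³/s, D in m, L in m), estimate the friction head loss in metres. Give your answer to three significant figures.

h_f ≈ 7.67 m

h_f = 10.67·191·0.00290^1.852 / (106^1.852·0.0579^4.8704) = 7.673 m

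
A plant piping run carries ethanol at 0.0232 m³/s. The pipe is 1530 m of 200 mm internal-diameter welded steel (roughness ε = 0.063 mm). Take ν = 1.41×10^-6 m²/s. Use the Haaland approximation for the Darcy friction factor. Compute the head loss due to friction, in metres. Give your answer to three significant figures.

h_f ≈ 4.07 m

V = 4Q/(πD²) = 4·0.0232/(π·0.200²) = 0.7385 m/s
Re = VD/ν = 0.7385·0.200/1.41×10^-6 = 1.05×10^5 → turbulent
ε/D = 0.063/200 = 3.15×10^-4
Haaland: f = 0.01913
h_f = f(L/D)V²/(2g) = 0.01913·(1530/0.200)·0.7385²/(2·9.81) = 4.068 m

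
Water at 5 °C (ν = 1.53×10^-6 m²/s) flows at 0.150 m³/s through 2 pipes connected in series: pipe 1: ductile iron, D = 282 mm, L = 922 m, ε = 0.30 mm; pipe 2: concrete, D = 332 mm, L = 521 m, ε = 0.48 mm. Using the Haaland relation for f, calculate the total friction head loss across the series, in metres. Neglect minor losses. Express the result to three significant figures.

H ≈ 25.0 m

Pipe 1: V = 2.402 m/s, Re = 4.43×10^5, ε/D = 0.00106, f = 0.02054, h_1 = f(L/D)V²/2g = 19.74 m
Pipe 2: V = 1.733 m/s, Re = 3.76×10^5, ε/D = 0.00145, f = 0.02210, h_2 = f(L/D)V²/2g = 5.307 m
Series → Q common, losses add: H = Σh = 25.05 m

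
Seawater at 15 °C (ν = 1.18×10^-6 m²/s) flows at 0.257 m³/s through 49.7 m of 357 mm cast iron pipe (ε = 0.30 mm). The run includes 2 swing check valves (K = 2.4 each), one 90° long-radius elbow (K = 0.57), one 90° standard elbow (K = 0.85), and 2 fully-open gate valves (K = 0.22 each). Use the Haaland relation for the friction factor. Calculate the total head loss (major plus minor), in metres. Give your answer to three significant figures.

V = 4Q/(πD²) = 2.567 m/s; V²/2g = 0.3360 m
Re = 7.77×10^5, ε/D = 8.40×10^-4 → f = 0.01925 (Haaland)
Major: h_f = f(L/D)·V²/2g = 0.01925·139.2·0.3360 = 0.9006 m
Minor: ΣK = 6.66; h_m = ΣK·V²/2g = 2.238 m
Total H_L = 0.9006 + 2.238 = 3.138 m

H_L ≈ 3.14 m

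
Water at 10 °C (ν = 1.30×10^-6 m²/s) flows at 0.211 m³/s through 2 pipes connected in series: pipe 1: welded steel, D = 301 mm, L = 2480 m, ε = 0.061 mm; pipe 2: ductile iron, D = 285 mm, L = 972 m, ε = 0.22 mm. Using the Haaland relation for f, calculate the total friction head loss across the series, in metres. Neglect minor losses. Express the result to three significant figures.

H ≈ 91.2 m

Pipe 1: V = 2.965 m/s, Re = 6.87×10^5, ε/D = 2.03×10^-4, f = 0.01496, h_1 = f(L/D)V²/2g = 55.22 m
Pipe 2: V = 3.308 m/s, Re = 7.25×10^5, ε/D = 7.72×10^-4, f = 0.01893, h_2 = f(L/D)V²/2g = 36.00 m
Series → Q common, losses add: H = Σh = 91.22 m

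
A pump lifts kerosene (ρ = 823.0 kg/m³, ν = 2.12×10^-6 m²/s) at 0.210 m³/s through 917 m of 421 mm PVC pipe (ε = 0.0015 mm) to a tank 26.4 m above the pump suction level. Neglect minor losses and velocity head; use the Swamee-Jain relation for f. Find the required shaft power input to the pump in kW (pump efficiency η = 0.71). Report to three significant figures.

V = 4Q/(πD²) = 1.509 m/s; Re = 3.00×10^5; ε/D = 3.56×10^-6; f = 0.01442
h_f = f(L/D)V²/2g = 3.643 m
Total head H = z + h_f = 26.4 + 3.643 = 30.04 m
P_hyd = ρgQH = 823.0·9.81·0.210·30.04 = 50.94 kW
P_shaft = P_hyd/η = 50.94/0.71 = 71.74 kW

P_shaft ≈ 71.7 kW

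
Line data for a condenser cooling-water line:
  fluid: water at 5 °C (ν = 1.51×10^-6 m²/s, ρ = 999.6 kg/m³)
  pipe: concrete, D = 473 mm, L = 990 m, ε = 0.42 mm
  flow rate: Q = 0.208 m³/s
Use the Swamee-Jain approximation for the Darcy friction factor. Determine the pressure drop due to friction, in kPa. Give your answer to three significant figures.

Δp ≈ 29.4 kPa

V = 4Q/(πD²) = 4·0.208/(π·0.473²) = 1.184 m/s
Re = VD/ν = 1.184·0.473/1.51×10^-6 = 3.71×10^5 → turbulent
ε/D = 0.42/473 = 8.88×10^-4
Swamee-Jain: f = 0.02007
h_f = f(L/D)V²/(2g) = 0.02007·(990/0.473)·1.184²/(2·9.81) = 3.001 m
Δp = ρg·h_f = 999.6·9.81·3.001 = 29.42 kPa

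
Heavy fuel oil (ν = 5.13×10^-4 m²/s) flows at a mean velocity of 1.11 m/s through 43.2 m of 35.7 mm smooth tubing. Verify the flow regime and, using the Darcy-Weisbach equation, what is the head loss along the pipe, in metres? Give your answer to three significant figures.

h_f ≈ 63.0 m

Re = VD/ν = 1.11·0.03570/5.13×10^-4 = 77.2 → laminar (Re < 2300)
f = 64/Re = 0.8285
h_f = f(L/D)V²/(2g) = 0.8285·(43.2/0.03570)·1.11²/(2·9.81) = 62.96 m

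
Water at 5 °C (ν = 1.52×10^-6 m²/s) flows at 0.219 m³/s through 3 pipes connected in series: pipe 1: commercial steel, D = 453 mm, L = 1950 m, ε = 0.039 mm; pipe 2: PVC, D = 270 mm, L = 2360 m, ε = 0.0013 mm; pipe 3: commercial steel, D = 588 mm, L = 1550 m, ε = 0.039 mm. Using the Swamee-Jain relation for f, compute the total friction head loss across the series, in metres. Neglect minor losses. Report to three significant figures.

Pipe 1: V = 1.359 m/s, Re = 4.05×10^5, ε/D = 8.61×10^-5, f = 0.01469, h_1 = f(L/D)V²/2g = 5.949 m
Pipe 2: V = 3.825 m/s, Re = 6.79×10^5, ε/D = 4.81×10^-6, f = 0.01250, h_2 = f(L/D)V²/2g = 81.45 m
Pipe 3: V = 0.8065 m/s, Re = 3.12×10^5, ε/D = 6.63×10^-5, f = 0.01502, h_3 = f(L/D)V²/2g = 1.312 m
Series → Q common, losses add: H = Σh = 88.71 m

H ≈ 88.7 m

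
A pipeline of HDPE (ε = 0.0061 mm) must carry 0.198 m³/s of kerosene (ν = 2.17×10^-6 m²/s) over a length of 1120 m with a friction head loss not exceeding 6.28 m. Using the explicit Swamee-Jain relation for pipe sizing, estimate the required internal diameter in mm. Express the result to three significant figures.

Swamee-Jain (Type III): D = 0.66·[ε^1.25·(LQ²/(gh_f))^4.75 + ν·Q^9.4·(L/(gh_f))^5.2]^0.04
LQ²/(gh_f) = 0.7127; L/(gh_f) = 18.18
Term 1 = ε^1.25·(…)^4.75 = 6.07×10^-8; Term 2 = ν·Q^9.4·(…)^5.2 = 1.88×10^-6
D = 0.66·(6.07×10^-8 + 1.88×10^-6)^0.04 = 0.3900 m = 390 mm
Check: V = 1.66 m/s, Re = 2.98×10^5, f = 0.01458, h_f = 5.86 m ≈ 6.28 m ✓

D ≈ 390 mm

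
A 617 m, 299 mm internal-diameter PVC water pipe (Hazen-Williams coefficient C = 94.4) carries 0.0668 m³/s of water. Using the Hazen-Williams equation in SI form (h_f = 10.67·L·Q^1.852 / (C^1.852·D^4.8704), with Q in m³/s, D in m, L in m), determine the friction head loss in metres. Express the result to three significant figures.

h_f ≈ 3.45 m

h_f = 10.67·617·0.0668^1.852 / (94.4^1.852·0.299^4.8704) = 3.451 m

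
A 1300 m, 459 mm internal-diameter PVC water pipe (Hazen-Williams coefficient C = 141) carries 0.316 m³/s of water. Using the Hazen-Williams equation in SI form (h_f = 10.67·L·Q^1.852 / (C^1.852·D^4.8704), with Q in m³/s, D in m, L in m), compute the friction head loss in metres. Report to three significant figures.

h_f ≈ 7.63 m

h_f = 10.67·1300·0.316^1.852 / (141^1.852·0.459^4.8704) = 7.626 m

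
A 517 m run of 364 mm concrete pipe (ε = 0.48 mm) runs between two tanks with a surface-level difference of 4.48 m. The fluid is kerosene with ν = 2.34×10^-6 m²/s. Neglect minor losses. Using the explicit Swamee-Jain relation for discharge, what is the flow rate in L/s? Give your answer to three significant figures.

Q ≈ 175 L/s

Swamee-Jain (Type II): Q = -0.965·√(gD⁵h_f/L)·ln[ε/(3.7D) + √(3.17ν²L/(gD³h_f))]
√(gD⁵h_f/L) = √(9.81·0.364⁵·4.48/517) = 0.02331
ε/(3.7D) = 3.56×10^-4; √(3.17ν²L/(gD³h_f)) = 6.51×10^-5
Q = -0.965·0.02331·ln(4.215×10^-4) = 0.1748 m³/s
Check: V = 1.68 m/s, Re = 2.61×10^5, f = 0.02210, h_f = 4.51 m ≈ 4.48 m ✓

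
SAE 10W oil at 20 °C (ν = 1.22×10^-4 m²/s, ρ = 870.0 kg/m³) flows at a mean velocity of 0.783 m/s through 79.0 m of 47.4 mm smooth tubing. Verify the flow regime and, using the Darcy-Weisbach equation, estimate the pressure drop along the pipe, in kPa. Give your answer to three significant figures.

Re = VD/ν = 0.783·0.04740/1.22×10^-4 = 304 → laminar (Re < 2300)
f = 64/Re = 0.2104
h_f = f(L/D)V²/(2g) = 0.2104·(79.0/0.04740)·0.783²/(2·9.81) = 10.96 m
Δp = ρg·h_f = 870.0·9.81·10.96 = 93.51 kPa

Δp ≈ 93.5 kPa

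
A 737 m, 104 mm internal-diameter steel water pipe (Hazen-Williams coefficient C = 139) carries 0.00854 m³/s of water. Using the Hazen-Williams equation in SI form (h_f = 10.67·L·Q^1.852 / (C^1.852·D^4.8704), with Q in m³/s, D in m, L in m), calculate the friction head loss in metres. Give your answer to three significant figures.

h_f ≈ 7.64 m

h_f = 10.67·737·0.00854^1.852 / (139^1.852·0.104^4.8704) = 7.643 m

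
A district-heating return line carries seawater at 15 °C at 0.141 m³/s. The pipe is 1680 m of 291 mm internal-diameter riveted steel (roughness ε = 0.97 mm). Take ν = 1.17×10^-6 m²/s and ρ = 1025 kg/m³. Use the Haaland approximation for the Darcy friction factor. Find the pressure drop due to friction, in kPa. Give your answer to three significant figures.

Δp ≈ 362 kPa

V = 4Q/(πD²) = 4·0.141/(π·0.291²) = 2.120 m/s
Re = VD/ν = 2.120·0.291/1.17×10^-6 = 5.27×10^5 → turbulent
ε/D = 0.97/291 = 0.00333
Haaland: f = 0.02723
h_f = f(L/D)V²/(2g) = 0.02723·(1680/0.291)·2.120²/(2·9.81) = 36.01 m
Δp = ρg·h_f = 1025·9.81·36.01 = 362.1 kPa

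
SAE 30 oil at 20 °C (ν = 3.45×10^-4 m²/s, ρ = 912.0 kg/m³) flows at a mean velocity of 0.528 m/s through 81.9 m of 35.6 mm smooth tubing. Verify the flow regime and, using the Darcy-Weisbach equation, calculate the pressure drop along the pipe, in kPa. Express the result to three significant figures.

Δp ≈ 344 kPa

Re = VD/ν = 0.528·0.03560/3.45×10^-4 = 54.5 → laminar (Re < 2300)
f = 64/Re = 1.175
h_f = f(L/D)V²/(2g) = 1.175·(81.9/0.03560)·0.528²/(2·9.81) = 38.40 m
Δp = ρg·h_f = 912.0·9.81·38.40 = 343.5 kPa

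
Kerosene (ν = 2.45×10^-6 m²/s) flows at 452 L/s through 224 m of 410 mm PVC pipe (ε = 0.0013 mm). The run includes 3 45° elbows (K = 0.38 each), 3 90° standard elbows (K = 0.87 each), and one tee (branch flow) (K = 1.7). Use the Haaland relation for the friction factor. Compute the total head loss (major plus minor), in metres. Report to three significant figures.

V = 4Q/(πD²) = 3.424 m/s; V²/2g = 0.5974 m
Re = 5.73×10^5, ε/D = 3.17×10^-6 → f = 0.01279 (Haaland)
Major: h_f = f(L/D)·V²/2g = 0.01279·546.3·0.5974 = 4.174 m
Minor: ΣK = 5.45; h_m = ΣK·V²/2g = 3.256 m
Total H_L = 4.174 + 3.256 = 7.430 m

H_L ≈ 7.43 m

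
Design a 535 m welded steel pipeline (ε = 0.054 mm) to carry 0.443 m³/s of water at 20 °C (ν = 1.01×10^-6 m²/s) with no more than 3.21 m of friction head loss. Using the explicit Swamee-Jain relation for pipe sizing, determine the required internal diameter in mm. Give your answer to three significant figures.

D ≈ 520 mm

Swamee-Jain (Type III): D = 0.66·[ε^1.25·(LQ²/(gh_f))^4.75 + ν·Q^9.4·(L/(gh_f))^5.2]^0.04
LQ²/(gh_f) = 3.334; L/(gh_f) = 16.99
Term 1 = ε^1.25·(…)^4.75 = 0.00141; Term 2 = ν·Q^9.4·(…)^5.2 = 0.00120
D = 0.66·(0.00141 + 0.00120)^0.04 = 0.5202 m = 520 mm
Check: V = 2.08 m/s, Re = 1.07×10^6, f = 0.01349, h_f = 3.07 m ≈ 3.21 m ✓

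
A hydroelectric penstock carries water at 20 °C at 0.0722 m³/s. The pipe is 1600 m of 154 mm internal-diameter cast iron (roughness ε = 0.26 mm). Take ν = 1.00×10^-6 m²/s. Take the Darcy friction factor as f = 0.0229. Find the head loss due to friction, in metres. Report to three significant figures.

V = 4Q/(πD²) = 4·0.0722/(π·0.154²) = 3.876 m/s
h_f = f(L/D)V²/(2g) = 0.02290·(1600/0.154)·3.876²/(2·9.81) = 182.2 m

h_f ≈ 182 m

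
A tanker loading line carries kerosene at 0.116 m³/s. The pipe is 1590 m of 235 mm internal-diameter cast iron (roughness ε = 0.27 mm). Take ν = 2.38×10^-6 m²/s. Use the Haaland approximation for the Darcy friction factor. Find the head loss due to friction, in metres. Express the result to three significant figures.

V = 4Q/(πD²) = 4·0.116/(π·0.235²) = 2.674 m/s
Re = VD/ν = 2.674·0.235/2.38×10^-6 = 2.64×10^5 → turbulent
ε/D = 0.27/235 = 0.00115
Haaland: f = 0.02123
h_f = f(L/D)V²/(2g) = 0.02123·(1590/0.235)·2.674²/(2·9.81) = 52.36 m

h_f ≈ 52.4 m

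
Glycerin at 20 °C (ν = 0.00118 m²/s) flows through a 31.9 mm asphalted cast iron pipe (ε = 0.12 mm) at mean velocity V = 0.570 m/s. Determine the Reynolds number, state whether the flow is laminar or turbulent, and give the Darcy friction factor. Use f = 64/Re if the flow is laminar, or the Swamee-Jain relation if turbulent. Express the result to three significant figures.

Re ≈ 15.4; laminar; f = 64/Re ≈ 4.15

Re = VD/ν = 0.5700·0.0319/0.00118 = 15.4
Re < 2300 → laminar → f = 64/Re = 4.153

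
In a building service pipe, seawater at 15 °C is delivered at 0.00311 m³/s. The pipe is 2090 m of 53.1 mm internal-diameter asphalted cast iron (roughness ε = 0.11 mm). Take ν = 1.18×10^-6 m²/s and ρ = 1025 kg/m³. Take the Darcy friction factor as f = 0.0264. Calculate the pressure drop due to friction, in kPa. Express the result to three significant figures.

V = 4Q/(πD²) = 4·0.00311/(π·0.0531²) = 1.404 m/s
h_f = f(L/D)V²/(2g) = 0.02640·(2090/0.0531)·1.404²/(2·9.81) = 104.5 m
Δp = ρg·h_f = 1025·9.81·104.5 = 1050 kPa

Δp ≈ 1050 kPa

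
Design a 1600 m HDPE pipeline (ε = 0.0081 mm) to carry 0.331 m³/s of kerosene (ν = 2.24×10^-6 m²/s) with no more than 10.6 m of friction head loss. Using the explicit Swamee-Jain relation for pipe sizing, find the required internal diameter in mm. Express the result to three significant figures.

D ≈ 458 mm

Swamee-Jain (Type III): D = 0.66·[ε^1.25·(LQ²/(gh_f))^4.75 + ν·Q^9.4·(L/(gh_f))^5.2]^0.04
LQ²/(gh_f) = 1.686; L/(gh_f) = 15.39
Term 1 = ε^1.25·(…)^4.75 = 5.16×10^-6; Term 2 = ν·Q^9.4·(…)^5.2 = 1.02×10^-4
D = 0.66·(5.16×10^-6 + 1.02×10^-4)^0.04 = 0.4579 m = 458 mm
Check: V = 2.01 m/s, Re = 4.11×10^5, f = 0.01381, h_f = 9.94 m ≈ 10.6 m ✓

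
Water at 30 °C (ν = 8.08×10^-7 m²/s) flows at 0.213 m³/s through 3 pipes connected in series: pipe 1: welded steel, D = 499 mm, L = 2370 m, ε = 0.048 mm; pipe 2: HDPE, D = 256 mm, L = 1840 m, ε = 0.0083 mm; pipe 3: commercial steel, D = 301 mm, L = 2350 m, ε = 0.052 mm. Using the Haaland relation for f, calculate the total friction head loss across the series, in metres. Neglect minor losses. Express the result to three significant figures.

H ≈ 129 m

Pipe 1: V = 1.089 m/s, Re = 6.73×10^5, ε/D = 9.62×10^-5, f = 0.01376, h_1 = f(L/D)V²/2g = 3.953 m
Pipe 2: V = 4.138 m/s, Re = 1.31×10^6, ε/D = 3.24×10^-5, f = 0.01180, h_2 = f(L/D)V²/2g = 74.04 m
Pipe 3: V = 2.993 m/s, Re = 1.12×10^6, ε/D = 1.73×10^-4, f = 0.01420, h_3 = f(L/D)V²/2g = 50.63 m
Series → Q common, losses add: H = Σh = 128.6 m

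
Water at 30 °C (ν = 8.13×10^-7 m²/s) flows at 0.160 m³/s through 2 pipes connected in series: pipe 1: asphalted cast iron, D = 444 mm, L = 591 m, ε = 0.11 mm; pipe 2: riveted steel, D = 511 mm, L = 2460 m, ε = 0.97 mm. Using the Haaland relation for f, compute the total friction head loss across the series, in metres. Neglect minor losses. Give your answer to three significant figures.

H ≈ 4.64 m

Pipe 1: V = 1.033 m/s, Re = 5.64×10^5, ε/D = 2.48×10^-4, f = 0.01559, h_1 = f(L/D)V²/2g = 1.129 m
Pipe 2: V = 0.7802 m/s, Re = 4.90×10^5, ε/D = 0.00190, f = 0.02349, h_2 = f(L/D)V²/2g = 3.507 m
Series → Q common, losses add: H = Σh = 4.637 m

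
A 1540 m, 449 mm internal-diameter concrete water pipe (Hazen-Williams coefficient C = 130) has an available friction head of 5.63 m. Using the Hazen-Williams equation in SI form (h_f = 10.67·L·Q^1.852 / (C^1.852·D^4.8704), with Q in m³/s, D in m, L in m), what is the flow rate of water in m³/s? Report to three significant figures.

Rearranging: Q = [h_f·C^1.852·D^4.8704 / (10.67·L)]^(1/1.852)
Q = [5.63·130^1.852·0.449^4.8704 / (10.67·1540)]^0.540 = 0.2130 m³/s

Q ≈ 0.213 m³/s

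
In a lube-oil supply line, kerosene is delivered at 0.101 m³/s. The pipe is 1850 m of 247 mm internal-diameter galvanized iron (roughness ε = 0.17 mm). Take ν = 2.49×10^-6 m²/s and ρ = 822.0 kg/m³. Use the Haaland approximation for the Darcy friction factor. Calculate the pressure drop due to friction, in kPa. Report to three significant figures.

Δp ≈ 267 kPa

V = 4Q/(πD²) = 4·0.101/(π·0.247²) = 2.108 m/s
Re = VD/ν = 2.108·0.247/2.49×10^-6 = 2.09×10^5 → turbulent
ε/D = 0.17/247 = 6.88×10^-4
Haaland: f = 0.01951
h_f = f(L/D)V²/(2g) = 0.01951·(1850/0.247)·2.108²/(2·9.81) = 33.09 m
Δp = ρg·h_f = 822.0·9.81·33.09 = 266.8 kPa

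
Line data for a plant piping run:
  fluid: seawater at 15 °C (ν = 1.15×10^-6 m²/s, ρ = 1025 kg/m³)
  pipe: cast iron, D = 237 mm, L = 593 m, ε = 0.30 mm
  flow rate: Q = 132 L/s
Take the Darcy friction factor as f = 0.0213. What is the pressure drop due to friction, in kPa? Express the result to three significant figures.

Δp ≈ 245 kPa

V = 4Q/(πD²) = 4·0.132/(π·0.237²) = 2.992 m/s
h_f = f(L/D)V²/(2g) = 0.02130·(593/0.237)·2.992²/(2·9.81) = 24.32 m
Δp = ρg·h_f = 1025·9.81·24.32 = 244.5 kPa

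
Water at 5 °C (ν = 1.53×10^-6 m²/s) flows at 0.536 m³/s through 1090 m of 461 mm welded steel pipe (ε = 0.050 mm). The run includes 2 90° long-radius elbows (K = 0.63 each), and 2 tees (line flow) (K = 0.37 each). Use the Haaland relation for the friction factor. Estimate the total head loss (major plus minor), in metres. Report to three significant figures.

V = 4Q/(πD²) = 3.211 m/s; V²/2g = 0.5256 m
Re = 9.68×10^5, ε/D = 1.08×10^-4 → f = 0.01348 (Haaland)
Major: h_f = f(L/D)·V²/2g = 0.01348·2364·0.5256 = 16.76 m
Minor: ΣK = 2.00; h_m = ΣK·V²/2g = 1.051 m
Total H_L = 16.76 + 1.051 = 17.81 m

H_L ≈ 17.8 m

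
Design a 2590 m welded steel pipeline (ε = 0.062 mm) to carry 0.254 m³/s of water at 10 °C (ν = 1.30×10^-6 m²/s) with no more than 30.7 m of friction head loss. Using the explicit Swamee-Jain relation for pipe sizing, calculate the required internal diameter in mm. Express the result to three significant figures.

D ≈ 371 mm

Swamee-Jain (Type III): D = 0.66·[ε^1.25·(LQ²/(gh_f))^4.75 + ν·Q^9.4·(L/(gh_f))^5.2]^0.04
LQ²/(gh_f) = 0.5548; L/(gh_f) = 8.600
Term 1 = ε^1.25·(…)^4.75 = 3.35×10^-7; Term 2 = ν·Q^9.4·(…)^5.2 = 2.39×10^-7
D = 0.66·(3.35×10^-7 + 2.39×10^-7)^0.04 = 0.3715 m = 371 mm
Check: V = 2.34 m/s, Re = 6.70×10^5, f = 0.01481, h_f = 28.9 m ≈ 30.7 m ✓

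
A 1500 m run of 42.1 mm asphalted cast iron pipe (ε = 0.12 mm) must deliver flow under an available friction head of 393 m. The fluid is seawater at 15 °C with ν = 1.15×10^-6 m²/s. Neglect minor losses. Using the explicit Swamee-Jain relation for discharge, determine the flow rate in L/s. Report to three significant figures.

Swamee-Jain (Type II): Q = -0.965·√(gD⁵h_f/L)·ln[ε/(3.7D) + √(3.17ν²L/(gD³h_f))]
√(gD⁵h_f/L) = √(9.81·0.0421⁵·393/1500) = 5.830×10^-4
ε/(3.7D) = 7.70×10^-4; √(3.17ν²L/(gD³h_f)) = 1.48×10^-4
Q = -0.965·5.830×10^-4·ln(9.182×10^-4) = 0.003934 m³/s
Check: V = 2.83 m/s, Re = 1.03×10^5, f = 0.02734, h_f = 397 m ≈ 393 m ✓

Q ≈ 3.93 L/s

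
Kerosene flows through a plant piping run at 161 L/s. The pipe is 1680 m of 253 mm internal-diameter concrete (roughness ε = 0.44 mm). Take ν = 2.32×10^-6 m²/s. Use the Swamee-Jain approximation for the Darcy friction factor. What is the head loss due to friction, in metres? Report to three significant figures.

h_f ≈ 80.8 m

V = 4Q/(πD²) = 4·0.161/(π·0.253²) = 3.203 m/s
Re = VD/ν = 3.203·0.253/2.32×10^-6 = 3.49×10^5 → turbulent
ε/D = 0.44/253 = 0.00174
Swamee-Jain: f = 0.02329
h_f = f(L/D)V²/(2g) = 0.02329·(1680/0.253)·3.203²/(2·9.81) = 80.83 m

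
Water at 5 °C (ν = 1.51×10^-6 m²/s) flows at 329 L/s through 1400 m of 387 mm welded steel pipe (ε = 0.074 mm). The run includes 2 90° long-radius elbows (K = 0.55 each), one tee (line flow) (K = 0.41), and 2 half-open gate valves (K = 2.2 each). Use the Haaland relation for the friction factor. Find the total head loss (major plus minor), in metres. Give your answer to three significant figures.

H_L ≈ 23.7 m

V = 4Q/(πD²) = 2.797 m/s; V²/2g = 0.3987 m
Re = 7.17×10^5, ε/D = 1.91×10^-4 → f = 0.01479 (Haaland)
Major: h_f = f(L/D)·V²/2g = 0.01479·3618·0.3987 = 21.34 m
Minor: ΣK = 5.91; h_m = ΣK·V²/2g = 2.356 m
Total H_L = 21.34 + 2.356 = 23.70 m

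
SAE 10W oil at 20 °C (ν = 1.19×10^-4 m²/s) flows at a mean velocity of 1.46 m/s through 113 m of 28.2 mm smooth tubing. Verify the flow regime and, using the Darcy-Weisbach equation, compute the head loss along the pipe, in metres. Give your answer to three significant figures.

Re = VD/ν = 1.46·0.02820/1.19×10^-4 = 346 → laminar (Re < 2300)
f = 64/Re = 0.1850
h_f = f(L/D)V²/(2g) = 0.1850·(113/0.02820)·1.46²/(2·9.81) = 80.53 m

h_f ≈ 80.5 m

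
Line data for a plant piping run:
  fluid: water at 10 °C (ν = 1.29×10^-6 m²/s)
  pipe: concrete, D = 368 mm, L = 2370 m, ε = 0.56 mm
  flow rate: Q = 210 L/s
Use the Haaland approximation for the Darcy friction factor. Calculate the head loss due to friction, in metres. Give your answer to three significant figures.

h_f ≈ 28.4 m

V = 4Q/(πD²) = 4·0.210/(π·0.368²) = 1.974 m/s
Re = VD/ν = 1.974·0.368/1.29×10^-6 = 5.63×10^5 → turbulent
ε/D = 0.56/368 = 0.00152
Haaland: f = 0.02220
h_f = f(L/D)V²/(2g) = 0.02220·(2370/0.368)·1.974²/(2·9.81) = 28.40 m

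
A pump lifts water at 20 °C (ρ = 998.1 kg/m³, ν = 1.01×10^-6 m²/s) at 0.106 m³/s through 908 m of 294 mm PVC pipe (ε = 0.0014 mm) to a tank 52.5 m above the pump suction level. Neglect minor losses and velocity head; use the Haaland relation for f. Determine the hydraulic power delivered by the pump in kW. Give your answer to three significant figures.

P_hyd ≈ 59.8 kW

V = 4Q/(πD²) = 1.561 m/s; Re = 4.55×10^5; ε/D = 4.76×10^-6; f = 0.01334
h_f = f(L/D)V²/2g = 5.119 m
Total head H = z + h_f = 52.5 + 5.119 = 57.62 m
P_hyd = ρgQH = 998.1·9.81·0.106·57.62 = 59.80 kW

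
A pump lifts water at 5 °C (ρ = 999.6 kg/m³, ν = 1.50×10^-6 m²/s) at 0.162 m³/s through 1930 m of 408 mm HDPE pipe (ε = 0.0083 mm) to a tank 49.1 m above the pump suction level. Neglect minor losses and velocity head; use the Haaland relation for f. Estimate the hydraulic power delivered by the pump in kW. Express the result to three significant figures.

P_hyd ≈ 86.4 kW

V = 4Q/(πD²) = 1.239 m/s; Re = 3.37×10^5; ε/D = 2.03×10^-5; f = 0.01422
h_f = f(L/D)V²/2g = 5.263 m
Total head H = z + h_f = 49.1 + 5.263 = 54.36 m
P_hyd = ρgQH = 999.6·9.81·0.162·54.36 = 86.36 kW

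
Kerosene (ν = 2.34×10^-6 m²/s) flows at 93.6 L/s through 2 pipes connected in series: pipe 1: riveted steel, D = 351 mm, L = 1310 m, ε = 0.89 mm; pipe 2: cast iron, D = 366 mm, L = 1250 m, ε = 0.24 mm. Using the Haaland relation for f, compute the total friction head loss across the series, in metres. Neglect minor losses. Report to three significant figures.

Pipe 1: V = 0.9673 m/s, Re = 1.45×10^5, ε/D = 0.00254, f = 0.02594, h_1 = f(L/D)V²/2g = 4.616 m
Pipe 2: V = 0.8897 m/s, Re = 1.39×10^5, ε/D = 6.56×10^-4, f = 0.02001, h_2 = f(L/D)V²/2g = 2.756 m
Series → Q common, losses add: H = Σh = 7.373 m

H ≈ 7.37 m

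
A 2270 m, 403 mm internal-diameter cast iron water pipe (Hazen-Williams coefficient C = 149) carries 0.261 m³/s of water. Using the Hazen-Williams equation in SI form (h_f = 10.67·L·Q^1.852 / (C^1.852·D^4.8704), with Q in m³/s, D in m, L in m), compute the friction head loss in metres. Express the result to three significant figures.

h_f = 10.67·2270·0.261^1.852 / (149^1.852·0.403^4.8704) = 15.90 m

h_f ≈ 15.9 m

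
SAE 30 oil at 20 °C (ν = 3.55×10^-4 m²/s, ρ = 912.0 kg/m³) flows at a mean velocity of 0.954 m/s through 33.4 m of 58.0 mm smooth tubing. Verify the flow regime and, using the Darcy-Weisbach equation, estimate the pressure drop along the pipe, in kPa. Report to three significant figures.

Re = VD/ν = 0.954·0.05800/3.55×10^-4 = 156 → laminar (Re < 2300)
f = 64/Re = 0.4106
h_f = f(L/D)V²/(2g) = 0.4106·(33.4/0.05800)·0.954²/(2·9.81) = 10.97 m
Δp = ρg·h_f = 912.0·9.81·10.97 = 98.13 kPa

Δp ≈ 98.1 kPa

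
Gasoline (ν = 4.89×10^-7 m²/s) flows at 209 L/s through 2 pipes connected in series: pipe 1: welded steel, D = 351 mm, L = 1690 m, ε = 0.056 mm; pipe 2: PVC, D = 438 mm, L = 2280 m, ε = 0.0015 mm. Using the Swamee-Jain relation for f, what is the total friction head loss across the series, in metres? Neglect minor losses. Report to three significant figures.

H ≈ 21.7 m

Pipe 1: V = 2.160 m/s, Re = 1.55×10^6, ε/D = 1.60×10^-4, f = 0.01395, h_1 = f(L/D)V²/2g = 15.98 m
Pipe 2: V = 1.387 m/s, Re = 1.24×10^6, ε/D = 3.42×10^-6, f = 0.01129, h_2 = f(L/D)V²/2g = 5.765 m
Series → Q common, losses add: H = Σh = 21.74 m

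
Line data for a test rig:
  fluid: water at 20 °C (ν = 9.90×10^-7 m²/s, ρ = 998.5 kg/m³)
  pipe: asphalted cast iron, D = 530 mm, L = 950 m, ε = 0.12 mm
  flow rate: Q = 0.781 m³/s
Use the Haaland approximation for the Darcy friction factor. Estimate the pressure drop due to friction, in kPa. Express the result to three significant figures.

V = 4Q/(πD²) = 4·0.781/(π·0.530²) = 3.540 m/s
Re = VD/ν = 3.540·0.530/9.90×10^-7 = 1.90×10^6 → turbulent
ε/D = 0.12/530 = 2.26×10^-4
Haaland: f = 0.01454
h_f = f(L/D)V²/(2g) = 0.01454·(950/0.530)·3.540²/(2·9.81) = 16.65 m
Δp = ρg·h_f = 998.5·9.81·16.65 = 163.0 kPa

Δp ≈ 163 kPa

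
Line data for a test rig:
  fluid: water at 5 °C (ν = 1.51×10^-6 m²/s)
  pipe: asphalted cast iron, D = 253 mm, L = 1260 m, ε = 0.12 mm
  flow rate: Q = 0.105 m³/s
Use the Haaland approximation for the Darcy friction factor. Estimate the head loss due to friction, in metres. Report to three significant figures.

V = 4Q/(πD²) = 4·0.105/(π·0.253²) = 2.089 m/s
Re = VD/ν = 2.089·0.253/1.51×10^-6 = 3.50×10^5 → turbulent
ε/D = 0.12/253 = 4.74×10^-4
Haaland: f = 0.01775
h_f = f(L/D)V²/(2g) = 0.01775·(1260/0.253)·2.089²/(2·9.81) = 19.65 m

h_f ≈ 19.7 m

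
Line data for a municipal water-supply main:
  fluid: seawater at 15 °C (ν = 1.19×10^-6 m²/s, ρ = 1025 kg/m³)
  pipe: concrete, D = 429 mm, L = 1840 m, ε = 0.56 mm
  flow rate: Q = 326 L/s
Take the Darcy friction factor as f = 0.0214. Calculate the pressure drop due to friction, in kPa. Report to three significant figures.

V = 4Q/(πD²) = 4·0.326/(π·0.429²) = 2.255 m/s
h_f = f(L/D)V²/(2g) = 0.02140·(1840/0.429)·2.255²/(2·9.81) = 23.80 m
Δp = ρg·h_f = 1025·9.81·23.80 = 239.3 kPa

Δp ≈ 239 kPa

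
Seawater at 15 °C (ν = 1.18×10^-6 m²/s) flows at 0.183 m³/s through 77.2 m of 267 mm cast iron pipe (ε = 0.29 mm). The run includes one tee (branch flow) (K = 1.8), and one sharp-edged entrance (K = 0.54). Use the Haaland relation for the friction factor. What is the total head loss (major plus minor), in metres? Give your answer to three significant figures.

H_L ≈ 4.49 m

V = 4Q/(πD²) = 3.268 m/s; V²/2g = 0.5445 m
Re = 7.40×10^5, ε/D = 0.00109 → f = 0.02041 (Haaland)
Major: h_f = f(L/D)·V²/2g = 0.02041·289.1·0.5445 = 3.214 m
Minor: ΣK = 2.34; h_m = ΣK·V²/2g = 1.274 m
Total H_L = 3.214 + 1.274 = 4.488 m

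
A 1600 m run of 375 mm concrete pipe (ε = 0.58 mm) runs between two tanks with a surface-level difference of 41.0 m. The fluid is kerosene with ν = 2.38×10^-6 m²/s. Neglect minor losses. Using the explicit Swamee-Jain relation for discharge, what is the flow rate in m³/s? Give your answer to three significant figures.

Q ≈ 0.321 m³/s

Swamee-Jain (Type II): Q = -0.965·√(gD⁵h_f/L)·ln[ε/(3.7D) + √(3.17ν²L/(gD³h_f))]
√(gD⁵h_f/L) = √(9.81·0.375⁵·41.0/1600) = 0.04318
ε/(3.7D) = 4.18×10^-4; √(3.17ν²L/(gD³h_f)) = 3.68×10^-5
Q = -0.965·0.04318·ln(4.548×10^-4) = 0.3206 m³/s
Check: V = 2.90 m/s, Re = 4.57×10^5, f = 0.02250, h_f = 41.2 m ≈ 41.0 m ✓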